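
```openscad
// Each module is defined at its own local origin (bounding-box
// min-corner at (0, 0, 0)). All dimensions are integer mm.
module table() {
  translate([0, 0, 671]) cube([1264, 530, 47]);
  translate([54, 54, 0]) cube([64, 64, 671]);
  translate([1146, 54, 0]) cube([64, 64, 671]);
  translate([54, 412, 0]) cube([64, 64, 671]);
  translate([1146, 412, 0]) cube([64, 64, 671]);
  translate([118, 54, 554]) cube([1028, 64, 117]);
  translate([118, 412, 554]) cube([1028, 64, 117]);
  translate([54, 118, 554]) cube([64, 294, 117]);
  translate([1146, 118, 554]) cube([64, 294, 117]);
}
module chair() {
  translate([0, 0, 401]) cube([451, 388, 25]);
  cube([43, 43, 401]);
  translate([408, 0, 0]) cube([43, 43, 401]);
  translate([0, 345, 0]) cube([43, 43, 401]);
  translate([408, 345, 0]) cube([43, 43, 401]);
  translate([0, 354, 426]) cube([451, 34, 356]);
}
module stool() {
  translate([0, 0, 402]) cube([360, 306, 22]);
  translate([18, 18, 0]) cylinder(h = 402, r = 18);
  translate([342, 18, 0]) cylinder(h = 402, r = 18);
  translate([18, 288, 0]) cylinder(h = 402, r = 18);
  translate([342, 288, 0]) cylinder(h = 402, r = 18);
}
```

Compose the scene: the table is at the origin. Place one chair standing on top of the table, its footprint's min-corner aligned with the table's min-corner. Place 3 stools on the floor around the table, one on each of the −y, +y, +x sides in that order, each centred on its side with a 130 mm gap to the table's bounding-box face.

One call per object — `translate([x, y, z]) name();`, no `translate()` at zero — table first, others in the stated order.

table();
translate([0, 0, 718]) chair();
translate([452, -436, 0]) stool();
translate([452, 660, 0]) stool();
translate([1394, 112, 0]) stool();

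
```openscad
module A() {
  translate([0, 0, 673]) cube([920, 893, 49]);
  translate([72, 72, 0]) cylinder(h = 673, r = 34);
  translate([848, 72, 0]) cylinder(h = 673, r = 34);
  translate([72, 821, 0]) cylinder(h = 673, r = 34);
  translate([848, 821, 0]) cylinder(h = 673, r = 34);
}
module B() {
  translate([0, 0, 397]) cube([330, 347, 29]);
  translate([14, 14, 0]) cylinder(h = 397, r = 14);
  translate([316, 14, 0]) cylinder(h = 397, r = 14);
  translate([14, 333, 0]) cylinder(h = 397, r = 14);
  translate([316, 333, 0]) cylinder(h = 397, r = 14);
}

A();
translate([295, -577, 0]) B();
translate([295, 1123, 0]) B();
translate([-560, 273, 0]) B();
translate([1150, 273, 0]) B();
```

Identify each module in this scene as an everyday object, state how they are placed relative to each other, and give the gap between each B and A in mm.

A is a table. B is a stool. Four stools sit around the table at the −y, +y, −x, +x sides. The gap between each stool and the table is 230 mm.

Each stool's nearest face is 230 mm from the table's bounding box.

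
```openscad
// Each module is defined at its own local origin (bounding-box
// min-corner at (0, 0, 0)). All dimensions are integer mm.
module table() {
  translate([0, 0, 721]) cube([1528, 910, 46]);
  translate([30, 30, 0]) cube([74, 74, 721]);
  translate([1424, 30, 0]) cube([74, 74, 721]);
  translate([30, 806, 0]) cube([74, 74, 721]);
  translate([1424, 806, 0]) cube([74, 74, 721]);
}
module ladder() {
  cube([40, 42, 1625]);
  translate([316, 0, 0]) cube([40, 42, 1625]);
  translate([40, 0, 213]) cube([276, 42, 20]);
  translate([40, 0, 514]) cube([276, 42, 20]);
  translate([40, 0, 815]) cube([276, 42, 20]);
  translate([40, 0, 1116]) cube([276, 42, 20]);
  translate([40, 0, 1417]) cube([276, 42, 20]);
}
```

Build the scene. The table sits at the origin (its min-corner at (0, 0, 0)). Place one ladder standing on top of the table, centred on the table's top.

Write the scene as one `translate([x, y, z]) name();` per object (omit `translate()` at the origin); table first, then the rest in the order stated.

table();
translate([586, 434, 767]) ladder();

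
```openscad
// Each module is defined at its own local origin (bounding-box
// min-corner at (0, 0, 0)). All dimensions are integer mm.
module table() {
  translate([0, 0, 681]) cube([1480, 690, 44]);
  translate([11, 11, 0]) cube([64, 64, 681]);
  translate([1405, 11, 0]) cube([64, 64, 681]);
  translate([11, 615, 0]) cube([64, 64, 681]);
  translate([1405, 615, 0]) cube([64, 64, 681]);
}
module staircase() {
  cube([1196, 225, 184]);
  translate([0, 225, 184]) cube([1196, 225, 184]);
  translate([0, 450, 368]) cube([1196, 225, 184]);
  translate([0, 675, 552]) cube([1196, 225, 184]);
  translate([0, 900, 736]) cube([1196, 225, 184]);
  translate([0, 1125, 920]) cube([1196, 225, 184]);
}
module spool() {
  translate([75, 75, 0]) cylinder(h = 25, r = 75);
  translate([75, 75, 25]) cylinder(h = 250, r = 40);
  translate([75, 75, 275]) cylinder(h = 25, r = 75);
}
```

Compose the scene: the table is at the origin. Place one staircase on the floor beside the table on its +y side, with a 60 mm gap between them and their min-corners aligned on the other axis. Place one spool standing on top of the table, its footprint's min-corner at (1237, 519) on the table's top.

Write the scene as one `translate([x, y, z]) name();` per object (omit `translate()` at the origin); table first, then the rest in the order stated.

table();
translate([0, 750, 0]) staircase();
translate([1237, 519, 725]) spool();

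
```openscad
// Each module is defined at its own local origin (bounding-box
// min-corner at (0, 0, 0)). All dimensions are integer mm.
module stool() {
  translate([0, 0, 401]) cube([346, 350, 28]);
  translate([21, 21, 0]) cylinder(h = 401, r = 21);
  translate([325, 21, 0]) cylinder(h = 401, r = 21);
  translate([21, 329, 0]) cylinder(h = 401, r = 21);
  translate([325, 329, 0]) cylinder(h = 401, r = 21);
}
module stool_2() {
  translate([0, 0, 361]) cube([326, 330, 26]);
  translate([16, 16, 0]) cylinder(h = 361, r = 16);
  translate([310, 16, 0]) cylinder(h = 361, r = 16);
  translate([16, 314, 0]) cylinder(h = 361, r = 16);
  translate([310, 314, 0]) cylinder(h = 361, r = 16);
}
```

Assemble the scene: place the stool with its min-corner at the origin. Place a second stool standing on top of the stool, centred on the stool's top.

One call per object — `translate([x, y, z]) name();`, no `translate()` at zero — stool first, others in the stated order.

stool();
translate([10, 10, 429]) stool_2();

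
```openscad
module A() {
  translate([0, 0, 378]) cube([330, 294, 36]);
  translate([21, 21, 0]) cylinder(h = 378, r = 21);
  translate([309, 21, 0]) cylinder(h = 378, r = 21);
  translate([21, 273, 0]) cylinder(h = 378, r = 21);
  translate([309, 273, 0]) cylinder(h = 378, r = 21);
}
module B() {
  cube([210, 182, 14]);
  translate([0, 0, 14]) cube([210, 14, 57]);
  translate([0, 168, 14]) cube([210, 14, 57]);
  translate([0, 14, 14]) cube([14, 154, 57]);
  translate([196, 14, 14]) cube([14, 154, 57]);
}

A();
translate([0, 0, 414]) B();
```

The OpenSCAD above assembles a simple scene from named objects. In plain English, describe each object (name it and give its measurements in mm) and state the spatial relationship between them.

A is a four-legged stool. The seat is 330×294 mm, 36 mm thick, top at z = 414 mm. It stands on four round legs, each 42 mm in diameter, from z = 0 to the seat underside, each leg's axis is inset half a diameter from the nearest pair of seat edges (so the leg's bounding box is flush with the corner).

B is an open storage box with external size 210×182×71 mm and wall thickness 14 mm (the base is also 14 mm thick). The base covers the whole footprint; the four walls stand on the base, with the y-facing walls full-width and the x-facing walls fitting between their inner faces.

The open box is on top of the stool.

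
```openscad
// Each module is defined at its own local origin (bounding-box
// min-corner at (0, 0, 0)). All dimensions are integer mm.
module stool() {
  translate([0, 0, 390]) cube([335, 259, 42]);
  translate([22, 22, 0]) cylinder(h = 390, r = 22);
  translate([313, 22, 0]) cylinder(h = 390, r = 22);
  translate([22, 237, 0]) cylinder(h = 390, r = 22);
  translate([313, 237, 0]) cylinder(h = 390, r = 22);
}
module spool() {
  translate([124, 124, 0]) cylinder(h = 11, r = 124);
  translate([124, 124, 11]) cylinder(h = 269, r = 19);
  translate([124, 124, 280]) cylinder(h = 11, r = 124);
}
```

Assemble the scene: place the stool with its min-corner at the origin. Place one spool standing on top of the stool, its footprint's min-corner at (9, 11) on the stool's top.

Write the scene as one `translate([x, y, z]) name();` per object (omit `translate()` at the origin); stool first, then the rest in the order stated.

stool();
translate([9, 11, 432]) spool();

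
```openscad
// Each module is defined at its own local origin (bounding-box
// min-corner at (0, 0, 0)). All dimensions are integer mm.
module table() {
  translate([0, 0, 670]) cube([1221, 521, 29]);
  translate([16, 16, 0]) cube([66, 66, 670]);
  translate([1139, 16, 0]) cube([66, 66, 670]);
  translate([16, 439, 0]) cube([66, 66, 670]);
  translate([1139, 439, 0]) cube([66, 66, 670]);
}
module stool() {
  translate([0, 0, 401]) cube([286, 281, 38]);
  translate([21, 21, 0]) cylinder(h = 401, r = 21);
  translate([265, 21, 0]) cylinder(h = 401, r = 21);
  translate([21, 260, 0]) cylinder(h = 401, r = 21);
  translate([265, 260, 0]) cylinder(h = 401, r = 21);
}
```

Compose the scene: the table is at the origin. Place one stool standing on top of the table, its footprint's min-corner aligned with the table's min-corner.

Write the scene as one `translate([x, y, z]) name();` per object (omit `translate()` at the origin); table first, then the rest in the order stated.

table();
translate([0, 0, 699]) stool();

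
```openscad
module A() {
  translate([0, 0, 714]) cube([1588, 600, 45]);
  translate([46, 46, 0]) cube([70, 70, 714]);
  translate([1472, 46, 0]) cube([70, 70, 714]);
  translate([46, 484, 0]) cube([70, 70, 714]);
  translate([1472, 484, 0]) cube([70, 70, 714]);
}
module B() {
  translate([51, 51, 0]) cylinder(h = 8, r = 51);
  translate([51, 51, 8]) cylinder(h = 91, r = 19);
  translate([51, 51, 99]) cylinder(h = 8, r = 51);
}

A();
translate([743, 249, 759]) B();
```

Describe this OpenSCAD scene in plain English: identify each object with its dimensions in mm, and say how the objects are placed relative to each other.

A is a table: top 1588 mm (x) × 600 mm (y), 45 mm thick, upper face at z = 759 mm, on four 70×70 mm square legs, each inset 46 mm from the nearest pair of top edges, running from z = 0 to the bottom of the top.

B is a spool: two coaxial disc flanges of radius 51 mm and thickness 8 mm, joined by a core cylinder of radius 19 mm and height 91 mm. The lower flange rests on z = 0 and the three cylinders share a vertical axis.

The spool is on top of the table, centred.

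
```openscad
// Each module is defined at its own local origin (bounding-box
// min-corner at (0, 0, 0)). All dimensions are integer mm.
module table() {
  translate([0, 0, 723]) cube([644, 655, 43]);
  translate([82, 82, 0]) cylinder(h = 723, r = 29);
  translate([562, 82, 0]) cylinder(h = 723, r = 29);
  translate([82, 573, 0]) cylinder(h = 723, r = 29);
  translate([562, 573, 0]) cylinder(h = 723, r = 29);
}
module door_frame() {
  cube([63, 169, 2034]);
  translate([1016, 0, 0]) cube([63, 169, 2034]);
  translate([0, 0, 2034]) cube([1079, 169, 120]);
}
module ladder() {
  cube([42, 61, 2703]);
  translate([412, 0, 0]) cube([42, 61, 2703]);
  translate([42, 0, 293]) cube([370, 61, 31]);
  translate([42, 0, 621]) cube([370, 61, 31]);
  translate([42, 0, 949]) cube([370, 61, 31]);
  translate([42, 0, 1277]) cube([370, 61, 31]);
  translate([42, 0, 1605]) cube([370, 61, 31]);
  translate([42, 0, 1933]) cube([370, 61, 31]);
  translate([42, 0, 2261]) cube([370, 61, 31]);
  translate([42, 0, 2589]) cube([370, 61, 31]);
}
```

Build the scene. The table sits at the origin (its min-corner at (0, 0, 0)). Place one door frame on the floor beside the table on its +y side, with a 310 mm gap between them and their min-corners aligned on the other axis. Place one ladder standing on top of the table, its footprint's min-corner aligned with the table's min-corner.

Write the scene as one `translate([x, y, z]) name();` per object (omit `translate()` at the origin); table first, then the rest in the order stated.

table();
translate([0, 965, 0]) door_frame();
translate([0, 0, 766]) ladder();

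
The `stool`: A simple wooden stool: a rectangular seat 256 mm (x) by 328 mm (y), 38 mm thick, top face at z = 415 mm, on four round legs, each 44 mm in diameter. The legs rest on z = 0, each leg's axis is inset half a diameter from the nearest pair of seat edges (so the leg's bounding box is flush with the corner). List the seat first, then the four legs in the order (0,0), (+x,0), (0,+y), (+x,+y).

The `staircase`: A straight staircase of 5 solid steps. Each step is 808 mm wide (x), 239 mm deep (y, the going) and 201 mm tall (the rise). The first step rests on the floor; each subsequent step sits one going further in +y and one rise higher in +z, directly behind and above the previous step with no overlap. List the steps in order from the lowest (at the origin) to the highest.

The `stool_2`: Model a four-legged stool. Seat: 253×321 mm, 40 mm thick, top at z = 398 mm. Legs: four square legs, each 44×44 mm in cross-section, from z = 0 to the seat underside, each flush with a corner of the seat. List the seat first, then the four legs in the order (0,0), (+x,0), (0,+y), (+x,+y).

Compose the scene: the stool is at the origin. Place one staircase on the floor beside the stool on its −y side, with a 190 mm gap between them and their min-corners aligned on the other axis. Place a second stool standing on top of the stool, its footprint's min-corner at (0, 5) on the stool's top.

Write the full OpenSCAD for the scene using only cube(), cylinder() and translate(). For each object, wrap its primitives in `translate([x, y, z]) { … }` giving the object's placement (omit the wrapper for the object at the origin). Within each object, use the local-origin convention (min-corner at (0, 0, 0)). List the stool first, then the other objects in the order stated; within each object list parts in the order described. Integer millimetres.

translate([0, 0, 377]) cube([256, 328, 38]);
translate([22, 22, 0]) cylinder(h = 377, r = 22);
translate([234, 22, 0]) cylinder(h = 377, r = 22);
translate([22, 306, 0]) cylinder(h = 377, r = 22);
translate([234, 306, 0]) cylinder(h = 377, r = 22);
translate([0, -1385, 0]) {
  cube([808, 239, 201]);
  translate([0, 239, 201]) cube([808, 239, 201]);
  translate([0, 478, 402]) cube([808, 239, 201]);
  translate([0, 717, 603]) cube([808, 239, 201]);
  translate([0, 956, 804]) cube([808, 239, 201]);
}
translate([0, 5, 415]) {
  translate([0, 0, 358]) cube([253, 321, 40]);
  cube([44, 44, 358]);
  translate([209, 0, 0]) cube([44, 44, 358]);
  translate([0, 277, 0]) cube([44, 44, 358]);
  translate([209, 277, 0]) cube([44, 44, 358]);
}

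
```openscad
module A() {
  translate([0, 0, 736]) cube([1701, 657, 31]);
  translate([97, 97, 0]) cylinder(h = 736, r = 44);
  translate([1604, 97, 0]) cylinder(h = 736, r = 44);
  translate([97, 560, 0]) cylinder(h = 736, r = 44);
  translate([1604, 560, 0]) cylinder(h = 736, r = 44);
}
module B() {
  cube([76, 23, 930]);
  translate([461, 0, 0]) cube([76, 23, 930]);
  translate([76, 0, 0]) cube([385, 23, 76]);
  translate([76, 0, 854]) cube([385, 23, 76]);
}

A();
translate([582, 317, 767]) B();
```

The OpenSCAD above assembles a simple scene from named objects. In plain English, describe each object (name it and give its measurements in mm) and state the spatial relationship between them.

A is a table: top 1701 mm (x) × 657 mm (y), 31 mm thick, upper face at z = 767 mm, on four round legs of 88 mm diameter, each leg's bounding box inset 53 mm from the nearest pair of top edges, running from z = 0 to the bottom of the top.

B is a picture frame with a 385×778 mm rectangular opening (x by z) and a uniform 76 mm border on every side. Frame depth is 23 mm along y. It is built from two vertical stiles running the full outside height and two horizontal rails spanning the gap between the stiles.

The picture frame is on top of the table, centred.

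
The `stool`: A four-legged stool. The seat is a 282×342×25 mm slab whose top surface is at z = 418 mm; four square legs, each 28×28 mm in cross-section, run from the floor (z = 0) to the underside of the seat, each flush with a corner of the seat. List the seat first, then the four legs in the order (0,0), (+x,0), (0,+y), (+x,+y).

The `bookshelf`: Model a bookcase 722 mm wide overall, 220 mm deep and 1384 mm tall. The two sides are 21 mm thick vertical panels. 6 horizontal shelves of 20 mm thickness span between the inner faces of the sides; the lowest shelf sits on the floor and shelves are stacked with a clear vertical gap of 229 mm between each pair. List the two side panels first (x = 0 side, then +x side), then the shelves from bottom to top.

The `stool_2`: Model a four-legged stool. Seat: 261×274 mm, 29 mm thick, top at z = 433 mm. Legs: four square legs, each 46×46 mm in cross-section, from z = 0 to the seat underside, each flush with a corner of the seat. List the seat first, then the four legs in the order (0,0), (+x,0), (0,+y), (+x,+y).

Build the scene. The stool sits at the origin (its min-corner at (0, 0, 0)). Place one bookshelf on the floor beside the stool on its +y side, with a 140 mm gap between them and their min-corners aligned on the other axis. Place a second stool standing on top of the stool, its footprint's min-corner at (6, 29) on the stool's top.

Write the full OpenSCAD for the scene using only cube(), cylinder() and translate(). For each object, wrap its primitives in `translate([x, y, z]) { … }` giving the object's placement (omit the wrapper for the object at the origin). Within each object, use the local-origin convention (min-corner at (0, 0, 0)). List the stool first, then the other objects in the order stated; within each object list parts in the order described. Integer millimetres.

translate([0, 0, 393]) cube([282, 342, 25]);
cube([28, 28, 393]);
translate([254, 0, 0]) cube([28, 28, 393]);
translate([0, 314, 0]) cube([28, 28, 393]);
translate([254, 314, 0]) cube([28, 28, 393]);
translate([0, 482, 0]) {
  cube([21, 220, 1384]);
  translate([701, 0, 0]) cube([21, 220, 1384]);
  translate([21, 0, 0]) cube([680, 220, 20]);
  translate([21, 0, 249]) cube([680, 220, 20]);
  translate([21, 0, 498]) cube([680, 220, 20]);
  translate([21, 0, 747]) cube([680, 220, 20]);
  translate([21, 0, 996]) cube([680, 220, 20]);
  translate([21, 0, 1245]) cube([680, 220, 20]);
}
translate([6, 29, 418]) {
  translate([0, 0, 404]) cube([261, 274, 29]);
  cube([46, 46, 404]);
  translate([215, 0, 0]) cube([46, 46, 404]);
  translate([0, 228, 0]) cube([46, 46, 404]);
  translate([215, 228, 0]) cube([46, 46, 404]);
}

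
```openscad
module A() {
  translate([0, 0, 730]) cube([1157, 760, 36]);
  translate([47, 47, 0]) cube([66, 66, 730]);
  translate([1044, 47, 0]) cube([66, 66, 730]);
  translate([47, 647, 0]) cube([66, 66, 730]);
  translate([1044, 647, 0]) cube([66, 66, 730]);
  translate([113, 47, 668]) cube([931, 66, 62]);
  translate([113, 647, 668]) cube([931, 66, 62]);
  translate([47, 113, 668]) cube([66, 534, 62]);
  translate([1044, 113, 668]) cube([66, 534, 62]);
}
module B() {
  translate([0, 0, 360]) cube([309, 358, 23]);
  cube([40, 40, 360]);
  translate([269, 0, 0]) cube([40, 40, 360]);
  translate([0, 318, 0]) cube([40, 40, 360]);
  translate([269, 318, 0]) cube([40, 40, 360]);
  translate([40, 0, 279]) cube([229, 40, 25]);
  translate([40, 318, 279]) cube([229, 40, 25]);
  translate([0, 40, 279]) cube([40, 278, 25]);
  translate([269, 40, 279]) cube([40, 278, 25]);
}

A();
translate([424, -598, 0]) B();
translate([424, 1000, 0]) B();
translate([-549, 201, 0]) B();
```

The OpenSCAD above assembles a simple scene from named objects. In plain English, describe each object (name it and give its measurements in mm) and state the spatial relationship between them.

A is a table with a 1157×760 mm rectangular top, 36 mm thick, top surface at z = 766 mm, supported by four 66×66 mm square legs, each inset 47 mm from the nearest pair of top edges, running from the floor. Four apron rails, 66 mm thick and 62 mm tall, run between adjacent legs with their top edges flush with the underside of the top and their outer faces flush with the legs' outer faces.

B is a simple wooden stool: a rectangular seat 309 mm (x) by 358 mm (y), 23 mm thick, top face at z = 383 mm, on four square legs, each 40×40 mm in cross-section. The legs rest on z = 0, each flush with a corner of the seat. Four stretchers, 40 mm wide and 25 mm tall, connect adjacent legs with their undersides at z = 279 mm, each running between the inner faces of the legs it joins and aligned with the legs' outer faces on the other axis.

Three stools sit around the table at the −y, +y, −x sides.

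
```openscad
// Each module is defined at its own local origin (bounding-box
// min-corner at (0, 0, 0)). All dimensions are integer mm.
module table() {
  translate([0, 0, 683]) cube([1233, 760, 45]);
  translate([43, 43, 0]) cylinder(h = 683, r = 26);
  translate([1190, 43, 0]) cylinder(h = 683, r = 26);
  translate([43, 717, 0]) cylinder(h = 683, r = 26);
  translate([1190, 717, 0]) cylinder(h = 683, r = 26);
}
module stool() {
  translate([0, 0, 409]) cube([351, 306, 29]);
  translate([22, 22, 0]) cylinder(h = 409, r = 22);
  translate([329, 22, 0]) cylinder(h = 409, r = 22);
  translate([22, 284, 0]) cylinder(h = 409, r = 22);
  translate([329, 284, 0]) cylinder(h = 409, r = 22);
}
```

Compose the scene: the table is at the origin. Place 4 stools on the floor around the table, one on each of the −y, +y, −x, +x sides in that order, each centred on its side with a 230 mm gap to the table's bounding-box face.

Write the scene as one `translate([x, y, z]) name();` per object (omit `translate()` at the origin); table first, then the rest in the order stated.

table();
translate([441, -536, 0]) stool();
translate([441, 990, 0]) stool();
translate([-581, 227, 0]) stool();
translate([1463, 227, 0]) stool();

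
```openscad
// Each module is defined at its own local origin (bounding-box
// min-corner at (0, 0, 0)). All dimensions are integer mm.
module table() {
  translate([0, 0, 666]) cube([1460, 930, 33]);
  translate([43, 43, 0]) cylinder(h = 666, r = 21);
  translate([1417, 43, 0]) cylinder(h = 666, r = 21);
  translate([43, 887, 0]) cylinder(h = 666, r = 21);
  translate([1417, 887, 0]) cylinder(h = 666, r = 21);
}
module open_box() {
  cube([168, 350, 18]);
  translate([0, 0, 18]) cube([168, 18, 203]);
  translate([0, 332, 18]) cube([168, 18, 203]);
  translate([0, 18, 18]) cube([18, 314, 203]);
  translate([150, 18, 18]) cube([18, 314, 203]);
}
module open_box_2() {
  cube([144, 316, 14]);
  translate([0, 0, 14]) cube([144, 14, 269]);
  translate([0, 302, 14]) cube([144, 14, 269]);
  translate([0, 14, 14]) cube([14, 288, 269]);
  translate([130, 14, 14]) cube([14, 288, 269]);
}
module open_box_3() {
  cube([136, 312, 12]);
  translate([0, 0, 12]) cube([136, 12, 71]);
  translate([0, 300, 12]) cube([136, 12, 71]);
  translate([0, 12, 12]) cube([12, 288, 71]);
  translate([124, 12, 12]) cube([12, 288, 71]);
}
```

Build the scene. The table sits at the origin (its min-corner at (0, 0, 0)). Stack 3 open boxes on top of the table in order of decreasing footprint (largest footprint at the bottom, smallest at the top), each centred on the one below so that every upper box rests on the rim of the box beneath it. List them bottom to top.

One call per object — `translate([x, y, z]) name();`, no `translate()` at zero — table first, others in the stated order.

table();
translate([646, 290, 699]) open_box();
translate([658, 307, 920]) open_box_2();
translate([662, 309, 1203]) open_box_3();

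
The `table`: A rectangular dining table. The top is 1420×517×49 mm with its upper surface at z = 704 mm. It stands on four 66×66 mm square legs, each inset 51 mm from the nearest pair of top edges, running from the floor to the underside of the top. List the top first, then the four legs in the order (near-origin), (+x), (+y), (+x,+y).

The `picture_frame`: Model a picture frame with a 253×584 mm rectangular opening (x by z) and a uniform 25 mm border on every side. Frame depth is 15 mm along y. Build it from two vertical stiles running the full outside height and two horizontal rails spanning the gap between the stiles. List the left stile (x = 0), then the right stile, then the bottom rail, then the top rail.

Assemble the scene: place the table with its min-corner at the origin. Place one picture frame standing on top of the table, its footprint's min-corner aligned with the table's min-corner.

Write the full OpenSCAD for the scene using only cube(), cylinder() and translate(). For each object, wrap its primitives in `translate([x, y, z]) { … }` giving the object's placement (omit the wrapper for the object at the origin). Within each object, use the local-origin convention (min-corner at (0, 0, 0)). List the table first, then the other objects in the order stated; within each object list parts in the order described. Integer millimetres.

translate([0, 0, 655]) cube([1420, 517, 49]);
translate([51, 51, 0]) cube([66, 66, 655]);
translate([1303, 51, 0]) cube([66, 66, 655]);
translate([51, 400, 0]) cube([66, 66, 655]);
translate([1303, 400, 0]) cube([66, 66, 655]);
translate([0, 0, 704]) {
  cube([25, 15, 634]);
  translate([278, 0, 0]) cube([25, 15, 634]);
  translate([25, 0, 0]) cube([253, 15, 25]);
  translate([25, 0, 609]) cube([253, 15, 25]);
}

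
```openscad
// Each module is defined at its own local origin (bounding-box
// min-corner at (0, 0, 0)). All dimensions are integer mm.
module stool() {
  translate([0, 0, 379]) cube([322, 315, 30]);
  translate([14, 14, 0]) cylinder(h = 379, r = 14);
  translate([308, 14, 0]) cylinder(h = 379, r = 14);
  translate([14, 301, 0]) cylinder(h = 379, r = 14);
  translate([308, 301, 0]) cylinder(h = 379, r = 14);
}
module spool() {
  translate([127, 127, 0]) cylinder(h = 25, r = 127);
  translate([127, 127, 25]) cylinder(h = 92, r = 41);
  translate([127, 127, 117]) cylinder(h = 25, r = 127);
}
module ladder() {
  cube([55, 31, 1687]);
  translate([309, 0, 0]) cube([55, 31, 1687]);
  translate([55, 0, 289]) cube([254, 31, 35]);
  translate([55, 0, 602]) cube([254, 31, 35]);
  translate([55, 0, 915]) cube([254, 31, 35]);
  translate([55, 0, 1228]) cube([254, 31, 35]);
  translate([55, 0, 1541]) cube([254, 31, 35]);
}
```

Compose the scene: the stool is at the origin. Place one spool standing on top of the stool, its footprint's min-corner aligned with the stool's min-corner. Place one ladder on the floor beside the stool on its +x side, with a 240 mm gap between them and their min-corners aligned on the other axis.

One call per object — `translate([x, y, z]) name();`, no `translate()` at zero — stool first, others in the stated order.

stool();
translate([0, 0, 409]) spool();
translate([562, 0, 0]) ladder();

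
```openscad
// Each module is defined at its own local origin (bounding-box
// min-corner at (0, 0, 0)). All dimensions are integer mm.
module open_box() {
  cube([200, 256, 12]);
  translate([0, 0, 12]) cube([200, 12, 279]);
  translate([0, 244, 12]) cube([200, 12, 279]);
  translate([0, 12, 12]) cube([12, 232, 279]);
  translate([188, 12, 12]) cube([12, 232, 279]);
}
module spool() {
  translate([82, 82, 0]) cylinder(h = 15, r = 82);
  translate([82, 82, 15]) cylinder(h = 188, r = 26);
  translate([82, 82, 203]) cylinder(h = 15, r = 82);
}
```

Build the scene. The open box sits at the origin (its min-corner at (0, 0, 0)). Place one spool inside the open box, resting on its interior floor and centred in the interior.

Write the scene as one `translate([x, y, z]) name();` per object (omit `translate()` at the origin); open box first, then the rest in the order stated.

open_box();
translate([18, 46, 12]) spool();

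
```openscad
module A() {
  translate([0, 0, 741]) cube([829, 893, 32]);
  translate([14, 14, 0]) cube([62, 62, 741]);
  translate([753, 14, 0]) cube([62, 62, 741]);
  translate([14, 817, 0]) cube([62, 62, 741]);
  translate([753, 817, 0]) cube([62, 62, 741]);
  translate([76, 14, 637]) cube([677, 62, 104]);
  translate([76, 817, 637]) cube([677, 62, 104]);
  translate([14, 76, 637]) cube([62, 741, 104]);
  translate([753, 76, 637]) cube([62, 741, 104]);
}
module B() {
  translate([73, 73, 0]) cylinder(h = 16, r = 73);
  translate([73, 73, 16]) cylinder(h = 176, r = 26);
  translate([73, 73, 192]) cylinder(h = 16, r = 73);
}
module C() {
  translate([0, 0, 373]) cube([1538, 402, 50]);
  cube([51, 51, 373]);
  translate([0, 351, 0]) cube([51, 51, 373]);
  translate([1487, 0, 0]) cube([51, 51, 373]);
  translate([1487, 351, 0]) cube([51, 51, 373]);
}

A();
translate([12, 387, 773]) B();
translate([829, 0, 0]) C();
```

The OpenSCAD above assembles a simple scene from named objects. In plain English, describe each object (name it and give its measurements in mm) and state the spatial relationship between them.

A is a rectangular dining table. The top is 829×893×32 mm with its upper surface at z = 773 mm. It stands on four 62×62 mm square legs, each inset 14 mm from the nearest pair of top edges, running from the floor to the underside of the top. Four apron rails, 62 mm thick and 104 mm tall, run between adjacent legs with their top edges flush with the underside of the top and their outer faces flush with the legs' outer faces.

B is a spool: two coaxial disc flanges of radius 73 mm and thickness 16 mm, joined by a core cylinder of radius 26 mm and height 176 mm. The lower flange rests on z = 0 and the three cylinders share a vertical axis.

C is a long wooden bench with a 1538 mm (x) × 402 mm (y) seat, 50 mm thick, its top surface 423 mm above the floor. Four 51 mm square legs at the seat corners, flush with the edges, run from z = 0 to the seat underside.

The spool is on top of the table. The bench is against the table's +x side, with their −y faces flush.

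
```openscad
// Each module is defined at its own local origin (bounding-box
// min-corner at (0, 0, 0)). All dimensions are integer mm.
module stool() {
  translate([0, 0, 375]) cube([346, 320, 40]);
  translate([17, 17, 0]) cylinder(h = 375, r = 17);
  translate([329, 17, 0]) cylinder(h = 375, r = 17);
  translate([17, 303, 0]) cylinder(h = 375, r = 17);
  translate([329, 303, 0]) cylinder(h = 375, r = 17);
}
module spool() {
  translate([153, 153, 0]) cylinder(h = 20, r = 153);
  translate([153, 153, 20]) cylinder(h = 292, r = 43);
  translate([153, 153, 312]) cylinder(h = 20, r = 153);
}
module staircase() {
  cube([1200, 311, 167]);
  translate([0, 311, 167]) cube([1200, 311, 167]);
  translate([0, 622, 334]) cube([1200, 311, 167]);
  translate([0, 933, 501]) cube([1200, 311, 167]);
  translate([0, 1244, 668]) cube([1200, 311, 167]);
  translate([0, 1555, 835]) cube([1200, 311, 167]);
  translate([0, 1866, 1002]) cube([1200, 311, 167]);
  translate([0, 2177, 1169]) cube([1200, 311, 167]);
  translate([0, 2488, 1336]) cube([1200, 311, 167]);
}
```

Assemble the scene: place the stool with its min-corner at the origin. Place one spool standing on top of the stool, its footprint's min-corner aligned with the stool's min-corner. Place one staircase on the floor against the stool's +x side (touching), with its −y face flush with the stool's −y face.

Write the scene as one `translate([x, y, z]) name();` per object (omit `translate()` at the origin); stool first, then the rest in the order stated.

stool();
translate([0, 0, 415]) spool();
translate([346, 0, 0]) staircase();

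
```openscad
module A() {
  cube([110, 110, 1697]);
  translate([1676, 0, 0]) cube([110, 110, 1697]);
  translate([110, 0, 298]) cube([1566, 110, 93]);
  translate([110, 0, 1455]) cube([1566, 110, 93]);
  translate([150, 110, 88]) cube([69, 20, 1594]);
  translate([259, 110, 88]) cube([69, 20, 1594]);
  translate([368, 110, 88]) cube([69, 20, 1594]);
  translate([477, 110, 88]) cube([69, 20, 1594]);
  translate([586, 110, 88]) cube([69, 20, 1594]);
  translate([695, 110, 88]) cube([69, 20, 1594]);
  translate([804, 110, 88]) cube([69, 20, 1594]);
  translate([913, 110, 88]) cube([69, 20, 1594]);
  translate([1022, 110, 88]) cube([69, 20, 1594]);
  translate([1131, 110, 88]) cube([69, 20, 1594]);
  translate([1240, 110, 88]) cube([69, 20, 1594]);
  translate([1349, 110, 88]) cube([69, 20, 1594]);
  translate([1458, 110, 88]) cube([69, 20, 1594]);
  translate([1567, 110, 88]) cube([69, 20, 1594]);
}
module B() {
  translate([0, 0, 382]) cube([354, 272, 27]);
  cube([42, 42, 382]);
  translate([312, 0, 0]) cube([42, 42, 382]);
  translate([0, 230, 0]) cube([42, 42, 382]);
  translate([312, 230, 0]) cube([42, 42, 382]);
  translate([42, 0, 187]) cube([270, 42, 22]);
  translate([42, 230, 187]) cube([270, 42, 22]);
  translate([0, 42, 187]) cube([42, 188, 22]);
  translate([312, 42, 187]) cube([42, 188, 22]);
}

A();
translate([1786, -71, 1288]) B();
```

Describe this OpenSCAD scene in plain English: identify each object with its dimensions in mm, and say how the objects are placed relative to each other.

A is a fence section. Two 110×110 mm posts, 1697 mm tall, stand on the floor with a clear span of 1566 mm between their inner faces. Two horizontal rails of 110×93 mm section span the gap between the posts with their undersides at z = 298 mm and z = 1455 mm, flush with the posts' −y face. 14 pickets, each 69 mm wide, 20 mm thick and 1594 mm tall, are fixed to the +y face of the rails with their bottoms at z = 88 mm, evenly spaced across the span with equal gaps (rounded down to the nearest mm) at the −x end and between each pair — any rounding remainder accumulates at the +x end.

B is a simple wooden stool: a rectangular seat 354 mm (x) by 272 mm (y), 27 mm thick, top face at z = 409 mm, on four square legs, each 42×42 mm in cross-section. The legs rest on z = 0, each flush with a corner of the seat. Four stretchers, 42 mm wide and 22 mm tall, connect adjacent legs with their undersides at z = 187 mm, each running between the inner faces of the legs it joins and aligned with the legs' outer faces on the other axis.

The stool is beside the fence section with their tops flush at z = 1697.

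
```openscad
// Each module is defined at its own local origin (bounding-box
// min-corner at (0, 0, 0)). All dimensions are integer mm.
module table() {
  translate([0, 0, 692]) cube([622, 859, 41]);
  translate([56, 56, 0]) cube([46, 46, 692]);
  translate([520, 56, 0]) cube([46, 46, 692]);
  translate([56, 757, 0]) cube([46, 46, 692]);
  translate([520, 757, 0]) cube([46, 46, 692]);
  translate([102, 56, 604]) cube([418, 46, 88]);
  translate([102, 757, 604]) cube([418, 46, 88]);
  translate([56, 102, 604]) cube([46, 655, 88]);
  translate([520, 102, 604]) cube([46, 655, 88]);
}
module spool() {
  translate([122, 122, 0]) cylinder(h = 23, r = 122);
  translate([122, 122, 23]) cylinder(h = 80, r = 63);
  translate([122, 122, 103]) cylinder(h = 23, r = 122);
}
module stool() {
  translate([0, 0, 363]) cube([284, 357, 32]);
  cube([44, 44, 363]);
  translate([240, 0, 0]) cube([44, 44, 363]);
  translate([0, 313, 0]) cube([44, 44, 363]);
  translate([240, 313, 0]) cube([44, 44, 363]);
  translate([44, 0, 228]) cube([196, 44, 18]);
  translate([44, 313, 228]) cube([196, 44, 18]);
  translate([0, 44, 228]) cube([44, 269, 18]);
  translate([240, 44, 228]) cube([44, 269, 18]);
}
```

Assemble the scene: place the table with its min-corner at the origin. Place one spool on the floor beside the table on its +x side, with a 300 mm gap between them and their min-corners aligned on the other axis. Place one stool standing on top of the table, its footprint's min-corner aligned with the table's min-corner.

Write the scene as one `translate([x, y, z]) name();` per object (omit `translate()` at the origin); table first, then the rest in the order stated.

table();
translate([922, 0, 0]) spool();
translate([0, 0, 733]) stool();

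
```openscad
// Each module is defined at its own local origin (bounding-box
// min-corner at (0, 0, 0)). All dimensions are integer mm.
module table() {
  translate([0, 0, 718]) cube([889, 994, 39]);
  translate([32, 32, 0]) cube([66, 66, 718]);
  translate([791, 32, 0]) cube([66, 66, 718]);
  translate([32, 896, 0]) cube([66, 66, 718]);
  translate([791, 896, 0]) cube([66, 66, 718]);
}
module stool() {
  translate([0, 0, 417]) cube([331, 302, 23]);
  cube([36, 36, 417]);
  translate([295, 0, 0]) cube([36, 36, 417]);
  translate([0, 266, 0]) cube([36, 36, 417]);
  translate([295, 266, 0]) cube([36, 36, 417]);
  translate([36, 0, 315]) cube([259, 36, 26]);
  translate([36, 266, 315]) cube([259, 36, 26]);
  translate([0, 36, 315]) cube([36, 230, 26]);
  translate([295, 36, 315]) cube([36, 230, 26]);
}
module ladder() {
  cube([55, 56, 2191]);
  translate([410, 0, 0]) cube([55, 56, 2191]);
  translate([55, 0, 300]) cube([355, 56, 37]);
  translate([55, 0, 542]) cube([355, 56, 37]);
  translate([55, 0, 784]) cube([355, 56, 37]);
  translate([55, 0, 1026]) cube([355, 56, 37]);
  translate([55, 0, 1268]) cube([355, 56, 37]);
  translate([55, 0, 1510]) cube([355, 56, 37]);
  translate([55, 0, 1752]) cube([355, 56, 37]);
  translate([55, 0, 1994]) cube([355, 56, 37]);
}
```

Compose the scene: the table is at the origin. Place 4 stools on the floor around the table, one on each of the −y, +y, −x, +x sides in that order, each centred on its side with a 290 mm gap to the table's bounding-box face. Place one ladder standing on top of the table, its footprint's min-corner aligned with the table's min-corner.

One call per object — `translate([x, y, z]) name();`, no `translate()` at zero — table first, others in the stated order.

table();
translate([279, -592, 0]) stool();
translate([279, 1284, 0]) stool();
translate([-621, 346, 0]) stool();
translate([1179, 346, 0]) stool();
translate([0, 0, 757]) ladder();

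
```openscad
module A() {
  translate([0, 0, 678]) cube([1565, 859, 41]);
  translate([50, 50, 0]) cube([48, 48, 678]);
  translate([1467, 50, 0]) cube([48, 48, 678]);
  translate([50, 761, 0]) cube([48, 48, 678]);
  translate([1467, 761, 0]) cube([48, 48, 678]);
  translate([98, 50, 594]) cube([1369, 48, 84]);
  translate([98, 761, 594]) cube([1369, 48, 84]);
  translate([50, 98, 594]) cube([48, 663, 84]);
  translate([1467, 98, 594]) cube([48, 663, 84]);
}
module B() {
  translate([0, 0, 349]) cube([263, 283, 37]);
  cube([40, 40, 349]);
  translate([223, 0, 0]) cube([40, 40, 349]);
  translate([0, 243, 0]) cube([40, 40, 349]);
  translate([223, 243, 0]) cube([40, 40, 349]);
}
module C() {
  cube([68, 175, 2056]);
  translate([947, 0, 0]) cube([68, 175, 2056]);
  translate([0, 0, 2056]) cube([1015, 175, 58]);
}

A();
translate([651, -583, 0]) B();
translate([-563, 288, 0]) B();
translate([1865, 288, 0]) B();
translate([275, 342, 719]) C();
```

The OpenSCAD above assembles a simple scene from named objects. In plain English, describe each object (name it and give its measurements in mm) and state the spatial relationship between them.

A is a rectangular dining table. The top is 1565×859×41 mm with its upper surface at z = 719 mm. It stands on four 48×48 mm square legs, each inset 50 mm from the nearest pair of top edges, running from the floor to the underside of the top. Four apron rails, 48 mm thick and 84 mm tall, run between adjacent legs with their top edges flush with the underside of the top and their outer faces flush with the legs' outer faces.

B is a four-legged stool. The seat is a 263×283×37 mm slab whose top surface is at z = 386 mm; four square legs, each 40×40 mm in cross-section, run from the floor (z = 0) to the underside of the seat, each flush with a corner of the seat.

C is a door frame. The clear opening is 879 mm wide and 2056 mm high. Two 68 mm wide jambs, 175 mm deep, stand either side of the opening from the floor to the top of the opening. A 58 mm thick head sits across the top of both jambs, spanning the full outside width of the frame.

Three stools sit around the table at the −y, −x, +x sides. The door frame is on top of the table, centred.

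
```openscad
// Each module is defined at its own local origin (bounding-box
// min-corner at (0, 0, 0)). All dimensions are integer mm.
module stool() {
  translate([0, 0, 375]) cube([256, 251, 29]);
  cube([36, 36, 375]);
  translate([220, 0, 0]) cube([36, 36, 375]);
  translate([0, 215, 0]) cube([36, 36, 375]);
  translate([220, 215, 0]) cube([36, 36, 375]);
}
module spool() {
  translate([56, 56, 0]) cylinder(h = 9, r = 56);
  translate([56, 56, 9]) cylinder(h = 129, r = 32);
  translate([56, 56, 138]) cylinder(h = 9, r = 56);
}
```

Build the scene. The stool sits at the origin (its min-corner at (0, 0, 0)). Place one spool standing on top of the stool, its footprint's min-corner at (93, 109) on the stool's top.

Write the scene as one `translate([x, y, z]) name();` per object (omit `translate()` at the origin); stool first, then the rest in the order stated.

stool();
translate([93, 109, 404]) spool();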